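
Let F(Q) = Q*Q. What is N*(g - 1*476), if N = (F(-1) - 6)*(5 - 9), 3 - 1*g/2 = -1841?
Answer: 64240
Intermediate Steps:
g = 3688 (g = 6 - 2*(-1841) = 6 + 3682 = 3688)
F(Q) = Q²
N = 20 (N = ((-1)² - 6)*(5 - 9) = (1 - 6)*(-4) = -5*(-4) = 20)
N*(g - 1*476) = 20*(3688 - 1*476) = 20*(3688 - 476) = 20*3212 = 64240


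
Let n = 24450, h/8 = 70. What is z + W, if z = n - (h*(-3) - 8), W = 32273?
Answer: 58411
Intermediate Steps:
h = 560 (h = 8*70 = 560)
z = 26138 (z = 24450 - (560*(-3) - 8) = 24450 - (-1680 - 8) = 24450 - 1*(-1688) = 24450 + 1688 = 26138)
z + W = 26138 + 32273 = 58411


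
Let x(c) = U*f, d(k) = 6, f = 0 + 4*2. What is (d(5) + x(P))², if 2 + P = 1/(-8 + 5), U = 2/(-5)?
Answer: 196/25 ≈ 7.8400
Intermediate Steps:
f = 8 (f = 0 + 8 = 8)
U = -⅖ (U = 2*(-⅕) = -⅖ ≈ -0.40000)
P = -7/3 (P = -2 + 1/(-8 + 5) = -2 + 1/(-3) = -2 - ⅓ = -7/3 ≈ -2.3333)
x(c) = -16/5 (x(c) = -⅖*8 = -16/5)
(d(5) + x(P))² = (6 - 16/5)² = (14/5)² = 196/25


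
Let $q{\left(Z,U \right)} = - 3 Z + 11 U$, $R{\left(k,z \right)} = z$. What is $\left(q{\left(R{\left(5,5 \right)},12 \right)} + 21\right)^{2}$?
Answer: $19044$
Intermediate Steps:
$\left(q{\left(R{\left(5,5 \right)},12 \right)} + 21\right)^{2} = \left(\left(\left(-3\right) 5 + 11 \cdot 12\right) + 21\right)^{2} = \left(\left(-15 + 132\right) + 21\right)^{2} = \left(117 + 21\right)^{2} = 138^{2} = 19044$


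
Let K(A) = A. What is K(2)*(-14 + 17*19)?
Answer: 618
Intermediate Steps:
K(2)*(-14 + 17*19) = 2*(-14 + 17*19) = 2*(-14 + 323) = 2*309 = 618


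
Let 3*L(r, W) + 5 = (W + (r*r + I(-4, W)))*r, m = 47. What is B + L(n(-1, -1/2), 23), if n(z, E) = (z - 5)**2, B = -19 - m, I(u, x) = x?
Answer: 48109/3 ≈ 16036.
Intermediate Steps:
B = -66 (B = -19 - 1*47 = -19 - 47 = -66)
n(z, E) = (-5 + z)**2
L(r, W) = -5/3 + r*(r**2 + 2*W)/3 (L(r, W) = -5/3 + ((W + (r*r + W))*r)/3 = -5/3 + ((W + (r**2 + W))*r)/3 = -5/3 + ((W + (W + r**2))*r)/3 = -5/3 + ((r**2 + 2*W)*r)/3 = -5/3 + (r*(r**2 + 2*W))/3 = -5/3 + r*(r**2 + 2*W)/3)
B + L(n(-1, -1/2), 23) = -66 + (-5/3 + ((-5 - 1)**2)**3/3 + (2/3)*23*(-5 - 1)**2) = -66 + (-5/3 + ((-6)**2)**3/3 + (2/3)*23*(-6)**2) = -66 + (-5/3 + (1/3)*36**3 + (2/3)*23*36) = -66 + (-5/3 + (1/3)*46656 + 552) = -66 + (-5/3 + 15552 + 552) = -66 + 48307/3 = 48109/3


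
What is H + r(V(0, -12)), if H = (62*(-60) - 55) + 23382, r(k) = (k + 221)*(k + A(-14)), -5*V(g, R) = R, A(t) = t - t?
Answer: 503579/25 ≈ 20143.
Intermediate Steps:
A(t) = 0
V(g, R) = -R/5
r(k) = k*(221 + k) (r(k) = (k + 221)*(k + 0) = (221 + k)*k = k*(221 + k))
H = 19607 (H = (-3720 - 55) + 23382 = -3775 + 23382 = 19607)
H + r(V(0, -12)) = 19607 + (-⅕*(-12))*(221 - ⅕*(-12)) = 19607 + 12*(221 + 12/5)/5 = 19607 + (12/5)*(1117/5) = 19607 + 13404/25 = 503579/25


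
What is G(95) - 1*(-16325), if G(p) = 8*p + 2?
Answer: 17087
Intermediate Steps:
G(p) = 2 + 8*p
G(95) - 1*(-16325) = (2 + 8*95) - 1*(-16325) = (2 + 760) + 16325 = 762 + 16325 = 17087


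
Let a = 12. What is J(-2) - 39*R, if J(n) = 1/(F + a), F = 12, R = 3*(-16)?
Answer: 44929/24 ≈ 1872.0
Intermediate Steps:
R = -48
J(n) = 1/24 (J(n) = 1/(12 + 12) = 1/24)
J(-2) - 39*R = 1/24 - 39*(-48) = 1/24 + 1872 = 44929/24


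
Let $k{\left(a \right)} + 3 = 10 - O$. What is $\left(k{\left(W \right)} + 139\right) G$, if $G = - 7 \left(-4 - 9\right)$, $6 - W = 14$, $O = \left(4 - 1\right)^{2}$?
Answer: $12467$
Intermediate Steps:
$O = 9$ ($O = 3^{2} = 9$)
$W = -8$ ($W = 6 - 14 = -8$)
$k{\left(a \right)} = -2$ ($k{\left(a \right)} = -3 + \left(10 - 9\right) = -3 + 1 = -2$)
$G = 91$ ($G = \left(-7\right) \left(-13\right) = 91$)
$\left(k{\left(W \right)} + 139\right) G = \left(-2 + 139\right) 91 = 137 \cdot 91 = 12467$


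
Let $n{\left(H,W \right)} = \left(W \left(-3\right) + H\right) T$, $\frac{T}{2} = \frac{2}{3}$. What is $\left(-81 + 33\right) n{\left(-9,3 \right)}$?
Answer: $1152$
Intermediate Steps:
$T = \frac{4}{3}$ ($T = 2 \cdot \frac{2}{3} = \frac{4}{3} \approx 1.3333$)
$n{\left(H,W \right)} = - 4 W + \frac{4 H}{3}$ ($n{\left(H,W \right)} = \left(W \left(-3\right) + H\right) \frac{4}{3} = \left(- 3 W + H\right) \frac{4}{3} = \left(H - 3 W\right) \frac{4}{3} = - 4 W + \frac{4 H}{3}$)
$\left(-81 + 33\right) n{\left(-9,3 \right)} = \left(-81 + 33\right) \left(\left(-4\right) 3 + \frac{4}{3} \left(-9\right)\right) = - 48 \left(-12 - 12\right) = \left(-48\right) \left(-24\right) = 1152$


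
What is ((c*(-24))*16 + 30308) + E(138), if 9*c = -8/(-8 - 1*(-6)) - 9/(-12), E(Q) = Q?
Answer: 90730/3 ≈ 30243.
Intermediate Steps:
c = 19/36 (c = (-8/(-8 - 1*(-6)) - 9/(-12))/9 = (-8/(-8 + 6) - 9*(-1/12))/9 = (-8/(-2) + 3/4)/9 = (-8*(-1/2) + 3/4)/9 = (4 + 3/4)/9 = (1/9)*(19/4) = 19/36 ≈ 0.52778)
((c*(-24))*16 + 30308) + E(138) = (((19/36)*(-24))*16 + 30308) + 138 = (-38/3*16 + 30308) + 138 = (-608/3 + 30308) + 138 = 90316/3 + 138 = 90730/3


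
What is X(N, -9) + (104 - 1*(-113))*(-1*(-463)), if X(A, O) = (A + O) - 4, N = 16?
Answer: 100474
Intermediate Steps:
X(A, O) = -4 + A + O
X(N, -9) + (104 - 1*(-113))*(-1*(-463)) = (-4 + 16 - 9) + (104 - 1*(-113))*(-1*(-463)) = 3 + (104 + 113)*463 = 3 + 217*463 = 3 + 100471 = 100474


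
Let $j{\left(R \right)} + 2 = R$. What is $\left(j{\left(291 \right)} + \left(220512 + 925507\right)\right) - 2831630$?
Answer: $-1685322$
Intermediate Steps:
$j{\left(R \right)} = -2 + R$
$\left(j{\left(291 \right)} + \left(220512 + 925507\right)\right) - 2831630 = \left(\left(-2 + 291\right) + \left(220512 + 925507\right)\right) - 2831630 = \left(289 + 1146019\right) - 2831630 = 1146308 - 2831630 = -1685322$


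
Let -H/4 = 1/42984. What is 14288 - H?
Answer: 153538849/10746 ≈ 14288.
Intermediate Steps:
H = -1/10746 (H = -4/42984 = -4*1/42984 = -1/10746 ≈ -9.3058e-5)
14288 - H = 14288 - 1*(-1/10746) = 14288 + 1/10746 = 153538849/10746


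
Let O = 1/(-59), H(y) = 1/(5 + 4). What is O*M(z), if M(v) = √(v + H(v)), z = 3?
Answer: -2*√7/177 ≈ -0.029895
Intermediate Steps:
H(y) = ⅑ (H(y) = 1/9 = ⅑)
M(v) = √(⅑ + v) (M(v) = √(v + ⅑) = √(⅑ + v))
O = -1/59 ≈ -0.016949
O*M(z) = -√(1 + 9*3)/177 = -√(1 + 27)/177 = -√28/177 = -2*√7/177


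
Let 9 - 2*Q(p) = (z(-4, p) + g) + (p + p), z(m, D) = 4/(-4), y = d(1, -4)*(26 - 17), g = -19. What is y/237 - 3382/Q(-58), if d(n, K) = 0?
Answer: -6764/145 ≈ -46.648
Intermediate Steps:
y = 0 (y = 0*(26 - 17) = 0*9 = 0)
z(m, D) = -1 (z(m, D) = 4*(-1/4) = -1)
Q(p) = 29/2 - p (Q(p) = 9/2 - ((-1 - 19) + (p + p))/2 = 9/2 - (-20 + 2*p)/2 = 9/2 + (10 - p) = 29/2 - p)
y/237 - 3382/Q(-58) = 0/237 - 3382/(29/2 - 1*(-58)) = 0*(1/237) - 3382/(29/2 + 58) = 0 - 3382/145/2 = 0 - 3382*2/145 = 0 - 6764/145 = -6764/145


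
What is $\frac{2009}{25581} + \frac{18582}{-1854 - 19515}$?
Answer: $- \frac{144138607}{182213463} \approx -0.79104$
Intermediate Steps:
$\frac{2009}{25581} + \frac{18582}{-1854 - 19515} = 2009 \cdot \frac{1}{25581} + \frac{18582}{-1854 - 19515} = \frac{2009}{25581} + \frac{18582}{-21369} = \frac{2009}{25581} + 18582 \left(- \frac{1}{21369}\right) = \frac{2009}{25581} - \frac{6194}{7123} = - \frac{144138607}{182213463}$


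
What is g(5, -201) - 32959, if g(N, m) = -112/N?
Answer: -164907/5 ≈ -32981.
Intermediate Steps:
g(5, -201) - 32959 = -112/5 - 32959 = -164907/5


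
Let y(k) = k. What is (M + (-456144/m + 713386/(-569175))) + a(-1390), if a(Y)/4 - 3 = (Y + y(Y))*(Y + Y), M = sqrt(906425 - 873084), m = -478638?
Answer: 155958474695558458/5044977475 + sqrt(33341) ≈ 3.0914e+7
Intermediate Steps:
M = sqrt(33341) ≈ 182.60
a(Y) = 12 + 16*Y**2 (a(Y) = 12 + 4*((Y + Y)*(Y + Y)) = 12 + 4*((2*Y)*(2*Y)) = 12 + 4*(4*Y**2) = 12 + 16*Y**2)
(M + (-456144/m + 713386/(-569175))) + a(-1390) = (sqrt(33341) + (-456144/(-478638) + 713386/(-569175))) + (12 + 16*(-1390)**2) = (sqrt(33341) + (-456144*(-1/478638) + 713386*(-1/569175))) + (12 + 16*1932100) = (sqrt(33341) + (76024/79773 - 713386/569175)) + (12 + 30913600) = (sqrt(33341) - 1515331242/5044977475) + 30913612 = (-1515331242/5044977475 + sqrt(33341)) + 30913612 = 155958474695558458/5044977475 + sqrt(33341)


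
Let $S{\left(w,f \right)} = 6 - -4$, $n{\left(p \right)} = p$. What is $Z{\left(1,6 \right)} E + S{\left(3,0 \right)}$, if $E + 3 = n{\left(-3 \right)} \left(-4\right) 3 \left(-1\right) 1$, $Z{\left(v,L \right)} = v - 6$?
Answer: $205$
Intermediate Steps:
$Z{\left(v,L \right)} = -6 + v$
$S{\left(w,f \right)} = 10$ ($S{\left(w,f \right)} = 6 + 4 = 10$)
$E = -39$ ($E = -3 + - 3 \left(-4\right) 3 \left(-1\right) 1 = -3 + - 3 \left(\left(-12\right) \left(-1\right)\right) 1 = -3 + \left(-3\right) 12 \cdot 1 = -3 - 36 = -39$)
$Z{\left(1,6 \right)} E + S{\left(3,0 \right)} = \left(-6 + 1\right) \left(-39\right) + 10 = \left(-5\right) \left(-39\right) + 10 = 195 + 10 = 205$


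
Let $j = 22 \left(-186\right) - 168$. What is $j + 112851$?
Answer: $108591$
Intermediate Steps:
$j = -4260$ ($j = -4092 - 168 = -4260$)
$j + 112851 = -4260 + 112851 = 108591$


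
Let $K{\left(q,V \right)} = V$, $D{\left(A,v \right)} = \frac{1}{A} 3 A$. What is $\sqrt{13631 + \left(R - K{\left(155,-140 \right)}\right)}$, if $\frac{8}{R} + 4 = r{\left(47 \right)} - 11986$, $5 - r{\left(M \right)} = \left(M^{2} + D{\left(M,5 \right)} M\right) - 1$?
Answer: $\frac{\sqrt{707359628751}}{7167} \approx 117.35$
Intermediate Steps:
$D{\left(A,v \right)} = 3$ ($D{\left(A,v \right)} = \frac{3}{A} A = 3$)
$r{\left(M \right)} = 6 - M^{2} - 3 M$ ($r{\left(M \right)} = 5 - \left(\left(M^{2} + 3 M\right) - 1\right) = 5 - \left(-1 + M^{2} + 3 M\right) = 6 - M^{2} - 3 M$)
$R = - \frac{4}{7167}$ ($R = \frac{8}{-4 - 14330} = \frac{8}{-14334} = 8 \left(- \frac{1}{14334}\right) = - \frac{4}{7167} \approx -0.00055811$)
$\sqrt{13631 + \left(R - K{\left(155,-140 \right)}\right)} = \sqrt{13631 - - \frac{1003376}{7167}} = \sqrt{13631 + \left(- \frac{4}{7167} + 140\right)} = \sqrt{13631 + \frac{1003376}{7167}} = \sqrt{\frac{98696753}{7167}} = \frac{\sqrt{707359628751}}{7167}$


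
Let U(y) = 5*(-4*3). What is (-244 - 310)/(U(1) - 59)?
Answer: 554/119 ≈ 4.6555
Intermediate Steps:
U(y) = -60 (U(y) = 5*(-12) = -60)
(-244 - 310)/(U(1) - 59) = (-244 - 310)/(-60 - 59) = -554/(-119) = -554*(-1/119) = 554/119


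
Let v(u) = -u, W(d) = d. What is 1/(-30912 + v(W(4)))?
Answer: -1/30916 ≈ -3.2346e-5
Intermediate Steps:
1/(-30912 + v(W(4))) = 1/(-30912 - 1*4) = 1/(-30912 - 4) = 1/(-30916) = -1/30916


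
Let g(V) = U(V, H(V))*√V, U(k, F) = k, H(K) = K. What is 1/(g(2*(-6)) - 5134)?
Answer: I/(2*(-2567*I + 12*√3)) ≈ -0.00019477 + 1.577e-6*I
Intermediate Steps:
g(V) = V^(3/2) (g(V) = V*√V = V^(3/2))
1/(g(2*(-6)) - 5134) = 1/((2*(-6))^(3/2) - 5134) = 1/((-12)^(3/2) - 5134) = 1/(-24*I*√3 - 5134) = 1/(-5134 - 24*I*√3)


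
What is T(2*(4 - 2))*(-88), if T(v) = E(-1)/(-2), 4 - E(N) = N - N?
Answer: 176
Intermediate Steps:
E(N) = 4 (E(N) = 4 - (N - N) = 4 - 1*0 = 4 + 0 = 4)
T(v) = -2 (T(v) = 4/(-2) = 4*(-½) = -2)
T(2*(4 - 2))*(-88) = -2*(-88) = 176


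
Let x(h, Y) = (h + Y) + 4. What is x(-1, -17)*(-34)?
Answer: 476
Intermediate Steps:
x(h, Y) = 4 + Y + h (x(h, Y) = (Y + h) + 4 = 4 + Y + h)
x(-1, -17)*(-34) = (4 - 17 - 1)*(-34) = -14*(-34) = 476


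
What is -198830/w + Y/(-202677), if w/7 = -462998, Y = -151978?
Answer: 266428419109/328436659761 ≈ 0.81120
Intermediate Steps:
w = -3240986 (w = 7*(-462998) = -3240986)
-198830/w + Y/(-202677) = -198830/(-3240986) - 151978/(-202677) = -198830*(-1/3240986) - 151978*(-1/202677) = 99415/1620493 + 151978/202677 = 266428419109/328436659761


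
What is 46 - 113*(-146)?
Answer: 16544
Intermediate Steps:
46 - 113*(-146) = 46 + 16498 = 16544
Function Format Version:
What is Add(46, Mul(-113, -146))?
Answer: 16544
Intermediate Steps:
Add(46, Mul(-113, -146)) = Add(46, 16498) = 16544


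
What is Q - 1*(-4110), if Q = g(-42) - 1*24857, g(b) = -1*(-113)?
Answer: -20634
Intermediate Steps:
g(b) = 113
Q = -24744 (Q = 113 - 1*24857 = 113 - 24857 = -24744)
Q - 1*(-4110) = -24744 - 1*(-4110) = -24744 + 4110 = -20634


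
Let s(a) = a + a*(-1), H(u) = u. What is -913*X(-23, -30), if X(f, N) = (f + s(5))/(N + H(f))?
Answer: -20999/53 ≈ -396.21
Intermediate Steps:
s(a) = 0 (s(a) = a - a = 0)
X(f, N) = f/(N + f) (X(f, N) = (f + 0)/(N + f) = f/(N + f))
-913*X(-23, -30) = -(-20999)/(-30 - 23) = -(-20999)/(-53) = -(-20999)*(-1)/53 = -913*23/53 = -20999/53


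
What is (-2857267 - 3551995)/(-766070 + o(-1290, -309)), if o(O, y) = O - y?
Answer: 6409262/767051 ≈ 8.3557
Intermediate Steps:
(-2857267 - 3551995)/(-766070 + o(-1290, -309)) = (-2857267 - 3551995)/(-766070 + (-1290 - 1*(-309))) = -6409262/(-766070 + (-1290 + 309)) = -6409262/(-766070 - 981) = -6409262/(-767051) = -6409262*(-1/767051) = 6409262/767051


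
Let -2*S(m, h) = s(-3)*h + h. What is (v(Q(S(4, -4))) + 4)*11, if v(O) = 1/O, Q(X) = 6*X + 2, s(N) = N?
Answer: 87/2 ≈ 43.500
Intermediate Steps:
S(m, h) = h (S(m, h) = -(-3*h + h)/2 = -(-1)*h = h)
Q(X) = 2 + 6*X
(v(Q(S(4, -4))) + 4)*11 = (1/(2 + 6*(-4)) + 4)*11 = (1/(2 - 24) + 4)*11 = (1/(-22) + 4)*11 = (-1/22 + 4)*11 = (87/22)*11 = 87/2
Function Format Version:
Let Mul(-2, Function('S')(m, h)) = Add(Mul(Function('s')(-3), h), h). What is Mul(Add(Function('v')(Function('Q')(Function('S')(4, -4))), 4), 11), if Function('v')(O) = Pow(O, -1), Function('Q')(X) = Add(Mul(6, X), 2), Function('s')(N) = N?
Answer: Rational(87, 2) ≈ 43.500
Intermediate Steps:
Function('S')(m, h) = h (Function('S')(m, h) = Mul(Rational(-1, 2), Add(Mul(-3, h), h)) = Mul(Rational(-1, 2), Mul(-2, h)) = h)
Function('Q')(X) = Add(2, Mul(6, X))
Mul(Add(Function('v')(Function('Q')(Function('S')(4, -4))), 4), 11) = Mul(Add(Pow(Add(2, Mul(6, -4)), -1), 4), 11) = Mul(Add(Pow(Add(2, -24), -1), 4), 11) = Mul(Add(Pow(-22, -1), 4), 11) = Mul(Add(Rational(-1, 22), 4), 11) = Mul(Rational(87, 22), 11) = Rational(87, 2)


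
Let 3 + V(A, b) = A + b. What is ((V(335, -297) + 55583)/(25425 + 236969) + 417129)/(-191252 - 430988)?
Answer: -27363050611/40818010640 ≈ -0.67037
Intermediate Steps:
V(A, b) = -3 + A + b (V(A, b) = -3 + (A + b) = -3 + A + b)
((V(335, -297) + 55583)/(25425 + 236969) + 417129)/(-191252 - 430988) = (((-3 + 335 - 297) + 55583)/(25425 + 236969) + 417129)/(-191252 - 430988) = ((35 + 55583)/262394 + 417129)/(-622240) = (55618*(1/262394) + 417129)*(-1/622240) = (27809/131197 + 417129)*(-1/622240) = (54726101222/131197)*(-1/622240) = -27363050611/40818010640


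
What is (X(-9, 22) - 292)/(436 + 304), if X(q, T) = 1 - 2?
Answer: -293/740 ≈ -0.39595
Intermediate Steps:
X(q, T) = -1
(X(-9, 22) - 292)/(436 + 304) = (-1 - 292)/(436 + 304) = -293/740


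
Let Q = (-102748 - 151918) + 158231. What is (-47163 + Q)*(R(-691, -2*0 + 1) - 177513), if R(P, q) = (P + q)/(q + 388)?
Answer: 9915908162706/389 ≈ 2.5491e+10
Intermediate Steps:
Q = -96435 (Q = -254666 + 158231 = -96435)
R(P, q) = (P + q)/(388 + q)
(-47163 + Q)*(R(-691, -2*0 + 1) - 177513) = (-47163 - 96435)*((-691 + (-2*0 + 1))/(388 + (-2*0 + 1)) - 177513) = -143598*((-691 + (0 + 1))/(388 + (0 + 1)) - 177513) = -143598*((-691 + 1)/(388 + 1) - 177513) = -143598*(-690/389 - 177513) = -143598*(-69053247/389) = 9915908162706/389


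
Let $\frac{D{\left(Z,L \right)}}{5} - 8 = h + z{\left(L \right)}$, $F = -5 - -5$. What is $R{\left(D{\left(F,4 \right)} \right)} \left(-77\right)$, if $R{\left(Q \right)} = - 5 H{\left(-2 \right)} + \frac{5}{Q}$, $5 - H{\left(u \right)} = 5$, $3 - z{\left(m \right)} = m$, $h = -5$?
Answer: $- \frac{77}{2} \approx -38.5$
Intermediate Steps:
$F = 0$ ($F = -5 + 5 = 0$)
$z{\left(m \right)} = 3 - m$
$D{\left(Z,L \right)} = 30 - 5 L$ ($D{\left(Z,L \right)} = 40 + 5 \left(-5 - \left(-3 + L\right)\right) = 40 + 5 \left(-2 - L\right) = 40 - \left(10 + 5 L\right) = 30 - 5 L$)
$H{\left(u \right)} = 0$ ($H{\left(u \right)} = 5 - 5 = 0$)
$R{\left(Q \right)} = \frac{5}{Q}$ ($R{\left(Q \right)} = \left(-5\right) 0 + \frac{5}{Q} = 0 + \frac{5}{Q} = \frac{5}{Q}$)
$R{\left(D{\left(F,4 \right)} \right)} \left(-77\right) = \frac{5}{30 - 20} \left(-77\right) = \frac{5}{10} \left(-77\right) = 5 \cdot \frac{1}{10} \left(-77\right) = \frac{1}{2} \left(-77\right) = - \frac{77}{2}$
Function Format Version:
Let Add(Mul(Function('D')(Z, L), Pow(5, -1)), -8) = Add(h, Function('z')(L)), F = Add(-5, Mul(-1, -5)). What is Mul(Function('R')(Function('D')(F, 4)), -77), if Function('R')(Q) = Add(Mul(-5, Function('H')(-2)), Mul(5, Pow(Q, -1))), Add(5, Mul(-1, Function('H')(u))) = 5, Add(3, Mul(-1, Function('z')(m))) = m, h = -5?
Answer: Rational(-77, 2) ≈ -38.500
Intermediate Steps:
F = 0 (F = Add(-5, 5) = 0)
Function('z')(m) = Add(3, Mul(-1, m))
Function('D')(Z, L) = Add(30, Mul(-5, L)) (Function('D')(Z, L) = Add(40, Mul(5, Add(-5, Add(3, Mul(-1, L))))) = Add(40, Mul(5, Add(-2, Mul(-1, L)))) = Add(40, Add(-10, Mul(-5, L))) = Add(30, Mul(-5, L)))
Function('H')(u) = 0 (Function('H')(u) = Add(5, Mul(-1, 5)) = Add(5, -5) = 0)
Function('R')(Q) = Mul(5, Pow(Q, -1)) (Function('R')(Q) = Add(Mul(-5, 0), Mul(5, Pow(Q, -1))) = Add(0, Mul(5, Pow(Q, -1))) = Mul(5, Pow(Q, -1)))
Mul(Function('R')(Function('D')(F, 4)), -77) = Mul(Mul(5, Pow(Add(30, Mul(-5, 4)), -1)), -77) = Mul(Mul(5, Pow(Add(30, -20), -1)), -77) = Mul(Mul(5, Pow(10, -1)), -77) = Mul(Mul(5, Rational(1, 10)), -77) = Mul(Rational(1, 2), -77) = Rational(-77, 2)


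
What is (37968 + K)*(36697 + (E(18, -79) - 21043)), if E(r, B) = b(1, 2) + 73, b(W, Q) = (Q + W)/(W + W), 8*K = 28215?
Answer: 10442434263/16 ≈ 6.5265e+8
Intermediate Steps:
K = 28215/8 (K = (⅛)*28215 = 28215/8 ≈ 3526.9)
b(W, Q) = (Q + W)/(2*W) (b(W, Q) = (Q + W)/((2*W)) = (Q + W)*(1/(2*W)) = (Q + W)/(2*W))
E(r, B) = 149/2 (E(r, B) = (½)*(2 + 1)/1 + 73 = (½)*1*3 + 73 = 3/2 + 73 = 149/2)
(37968 + K)*(36697 + (E(18, -79) - 21043)) = (37968 + 28215/8)*(36697 + (149/2 - 21043)) = 331959*(36697 - 41937/2)/8 = (331959/8)*(31457/2) = 10442434263/16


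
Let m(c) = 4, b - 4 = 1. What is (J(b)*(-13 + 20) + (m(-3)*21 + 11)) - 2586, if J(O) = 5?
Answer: -2456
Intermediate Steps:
b = 5 (b = 4 + 1 = 5)
(J(b)*(-13 + 20) + (m(-3)*21 + 11)) - 2586 = (5*(-13 + 20) + (4*21 + 11)) - 2586 = (5*7 + (84 + 11)) - 2586 = (35 + 95) - 2586 = 130 - 2586 = -2456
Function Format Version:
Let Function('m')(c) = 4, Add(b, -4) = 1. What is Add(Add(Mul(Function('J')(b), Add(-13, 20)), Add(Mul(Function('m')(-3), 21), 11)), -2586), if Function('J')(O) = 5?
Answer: -2456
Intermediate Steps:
b = 5 (b = Add(4, 1) = 5)
Add(Add(Mul(Function('J')(b), Add(-13, 20)), Add(Mul(Function('m')(-3), 21), 11)), -2586) = Add(Add(Mul(5, Add(-13, 20)), Add(Mul(4, 21), 11)), -2586) = Add(Add(Mul(5, 7), Add(84, 11)), -2586) = Add(Add(35, 95), -2586) = Add(130, -2586) = -2456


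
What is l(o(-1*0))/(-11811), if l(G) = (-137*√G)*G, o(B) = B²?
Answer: 0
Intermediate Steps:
l(G) = -137*G^(3/2)
l(o(-1*0))/(-11811) = -137*((-1*0)²)^(3/2)/(-11811) = -137*(0²)^(3/2)*(-1/11811) = -137*0^(3/2)*(-1/11811) = -137*0*(-1/11811) = 0*(-1/11811) = 0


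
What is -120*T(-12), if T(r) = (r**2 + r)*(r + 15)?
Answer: -47520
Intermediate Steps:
T(r) = (15 + r)*(r + r**2) (T(r) = (r + r**2)*(15 + r) = (15 + r)*(r + r**2))
-120*T(-12) = -(-1440)*(15 + (-12)**2 + 16*(-12)) = -(-1440)*(15 + 144 - 192) = -(-1440)*(-33) = -120*396 = -47520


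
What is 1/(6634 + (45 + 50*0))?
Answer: 1/6679 ≈ 0.00014972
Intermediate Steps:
1/(6634 + (45 + 50*0)) = 1/(6634 + (45 + 0)) = 1/(6634 + 45) = 1/6679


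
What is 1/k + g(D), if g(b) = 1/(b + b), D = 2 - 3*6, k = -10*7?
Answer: -51/1120 ≈ -0.045536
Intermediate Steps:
k = -70
D = -16 (D = 2 - 18 = -16)
g(b) = 1/(2*b)
1/k + g(D) = 1/(-70) + (½)/(-16) = -1/70 + (½)*(-1/16) = -1/70 - 1/32 = -51/1120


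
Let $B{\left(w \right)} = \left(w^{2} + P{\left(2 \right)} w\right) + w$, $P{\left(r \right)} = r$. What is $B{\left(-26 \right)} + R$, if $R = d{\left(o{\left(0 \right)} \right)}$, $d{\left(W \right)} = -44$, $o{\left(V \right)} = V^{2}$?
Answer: $554$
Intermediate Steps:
$B{\left(w \right)} = w^{2} + 3 w$ ($B{\left(w \right)} = \left(w^{2} + 2 w\right) + w = w^{2} + 3 w$)
$R = -44$
$B{\left(-26 \right)} + R = - 26 \left(3 - 26\right) - 44 = \left(-26\right) \left(-23\right) - 44 = 598 - 44 = 554$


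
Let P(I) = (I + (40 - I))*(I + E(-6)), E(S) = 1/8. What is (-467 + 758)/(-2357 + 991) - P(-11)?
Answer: 593919/1366 ≈ 434.79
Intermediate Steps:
E(S) = ⅛
P(I) = 5 + 40*I (P(I) = (I + (40 - I))*(I + ⅛) = 40*(⅛ + I) = 5 + 40*I)
(-467 + 758)/(-2357 + 991) - P(-11) = (-467 + 758)/(-2357 + 991) - (5 + 40*(-11)) = 291/(-1366) - (5 - 440) = 291*(-1/1366) - 1*(-435) = -291/1366 + 435 = 593919/1366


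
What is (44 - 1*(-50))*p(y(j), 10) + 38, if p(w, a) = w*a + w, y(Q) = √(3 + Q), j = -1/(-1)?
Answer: 2106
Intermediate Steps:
j = 1 (j = -1*(-1) = 1)
p(w, a) = w + a*w (p(w, a) = a*w + w = w + a*w)
(44 - 1*(-50))*p(y(j), 10) + 38 = (44 - 1*(-50))*(√(3 + 1)*(1 + 10)) + 38 = (44 + 50)*(√4*11) + 38 = 94*(2*11) + 38 = 94*22 + 38 = 2068 + 38 = 2106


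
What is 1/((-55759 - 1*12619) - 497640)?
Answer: -1/566018 ≈ -1.7667e-6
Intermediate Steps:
1/((-55759 - 1*12619) - 497640) = 1/((-55759 - 12619) - 497640) = 1/(-68378 - 497640) = 1/(-566018) = -1/566018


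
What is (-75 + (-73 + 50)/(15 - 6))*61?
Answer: -42578/9 ≈ -4730.9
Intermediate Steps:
(-75 + (-73 + 50)/(15 - 6))*61 = (-75 - 23/9)*61 = -698/9*61 = -42578/9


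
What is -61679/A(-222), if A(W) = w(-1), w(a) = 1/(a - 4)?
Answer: 308395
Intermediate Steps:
w(a) = 1/(-4 + a)
A(W) = -⅕ (A(W) = 1/(-4 - 1) = 1/(-5) = -⅕)
-61679/A(-222) = -61679/(-⅕) = -61679*(-5) = 308395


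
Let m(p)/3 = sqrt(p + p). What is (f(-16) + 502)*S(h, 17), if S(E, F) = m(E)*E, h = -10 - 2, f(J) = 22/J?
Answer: -36045*I*sqrt(6) ≈ -88292.0*I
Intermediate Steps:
m(p) = 3*sqrt(2)*sqrt(p) (m(p) = 3*sqrt(p + p) = 3*sqrt(2*p) = 3*(sqrt(2)*sqrt(p)) = 3*sqrt(2)*sqrt(p))
h = -12
S(E, F) = 3*sqrt(2)*E**(3/2) (S(E, F) = (3*sqrt(2)*sqrt(E))*E = 3*sqrt(2)*E**(3/2))
(f(-16) + 502)*S(h, 17) = (22/(-16) + 502)*(3*sqrt(2)*(-12)**(3/2)) = (22*(-1/16) + 502)*(3*sqrt(2)*(-24*I*sqrt(3))) = (-11/8 + 502)*(-72*I*sqrt(6)) = 4005*(-72*I*sqrt(6))/8 = -36045*I*sqrt(6)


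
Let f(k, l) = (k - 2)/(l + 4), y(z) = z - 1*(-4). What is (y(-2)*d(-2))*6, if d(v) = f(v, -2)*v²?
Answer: -96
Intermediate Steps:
y(z) = 4 + z (y(z) = z + 4 = 4 + z)
f(k, l) = (-2 + k)/(4 + l)
d(v) = v²*(-1 + v/2) (d(v) = ((-2 + v)/(4 - 2))*v² = ((-2 + v)/2)*v² = (-1 + v/2)*v² = v²*(-1 + v/2))
(y(-2)*d(-2))*6 = ((4 - 2)*((½)*(-2)²*(-2 - 2)))*6 = (2*((½)*4*(-4)))*6 = (2*(-8))*6 = -16*6 = -96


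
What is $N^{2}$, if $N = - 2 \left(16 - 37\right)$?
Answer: $1764$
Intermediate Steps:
$N = 42$ ($N = \left(-2\right) \left(-21\right) = 42$)
$N^{2} = 42^{2} = 1764$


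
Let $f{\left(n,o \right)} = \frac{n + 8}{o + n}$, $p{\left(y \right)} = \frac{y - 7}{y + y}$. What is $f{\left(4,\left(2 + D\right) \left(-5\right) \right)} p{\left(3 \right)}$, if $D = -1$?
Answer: $8$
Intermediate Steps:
$p{\left(y \right)} = \frac{-7 + y}{2 y}$
$f{\left(n,o \right)} = \frac{8 + n}{n + o}$
$f{\left(4,\left(2 + D\right) \left(-5\right) \right)} p{\left(3 \right)} = \frac{8 + 4}{4 + \left(2 - 1\right) \left(-5\right)} \frac{-7 + 3}{2 \cdot 3} = \frac{1}{4 + 1 \left(-5\right)} 12 \cdot \frac{1}{2} \cdot \frac{1}{3} \left(-4\right) = \frac{1}{4 - 5} \cdot 12 \left(- \frac{2}{3}\right) = \frac{1}{-1} \cdot 12 \left(- \frac{2}{3}\right) = \left(-1\right) 12 \left(- \frac{2}{3}\right) = \left(-12\right) \left(- \frac{2}{3}\right) = 8$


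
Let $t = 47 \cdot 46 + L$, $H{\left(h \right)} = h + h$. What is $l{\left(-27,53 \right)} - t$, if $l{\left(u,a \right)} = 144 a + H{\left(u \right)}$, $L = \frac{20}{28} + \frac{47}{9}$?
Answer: $\frac{340834}{63} \approx 5410.1$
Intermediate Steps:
$H{\left(h \right)} = 2 h$
$L = \frac{374}{63}$ ($L = 20 \cdot \frac{1}{28} + 47 \cdot \frac{1}{9} = \frac{5}{7} + \frac{47}{9} = \frac{374}{63} \approx 5.9365$)
$t = \frac{136580}{63}$ ($t = 47 \cdot 46 + \frac{374}{63} = 2162 + \frac{374}{63} = \frac{136580}{63} \approx 2167.9$)
$l{\left(u,a \right)} = 2 u + 144 a$ ($l{\left(u,a \right)} = 144 a + 2 u = 2 u + 144 a$)
$l{\left(-27,53 \right)} - t = \left(2 \left(-27\right) + 144 \cdot 53\right) - \frac{136580}{63} = \left(-54 + 7632\right) - \frac{136580}{63} = 7578 - \frac{136580}{63} = \frac{340834}{63}$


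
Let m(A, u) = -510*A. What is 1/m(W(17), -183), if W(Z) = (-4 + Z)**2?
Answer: -1/86190 ≈ -1.1602e-5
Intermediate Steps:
1/m(W(17), -183) = 1/(-510*(-4 + 17)**2) = 1/(-510*13**2) = 1/(-510*169) = 1/(-86190) = -1/86190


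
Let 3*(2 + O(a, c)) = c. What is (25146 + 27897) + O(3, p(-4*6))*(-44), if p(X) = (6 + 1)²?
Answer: 157237/3 ≈ 52412.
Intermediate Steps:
p(X) = 49 (p(X) = 7² = 49)
O(a, c) = -2 + c/3
(25146 + 27897) + O(3, p(-4*6))*(-44) = (25146 + 27897) + (-2 + (⅓)*49)*(-44) = 53043 + (-2 + 49/3)*(-44) = 53043 + (43/3)*(-44) = 53043 - 1892/3 = 157237/3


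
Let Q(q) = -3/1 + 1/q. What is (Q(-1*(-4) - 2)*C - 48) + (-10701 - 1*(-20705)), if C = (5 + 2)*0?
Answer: 9956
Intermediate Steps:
Q(q) = -3 + 1/q (Q(q) = -3*1 + 1/q = -3 + 1/q)
C = 0 (C = 7*0 = 0)
(Q(-1*(-4) - 2)*C - 48) + (-10701 - 1*(-20705)) = ((-3 + 1/(-1*(-4) - 2))*0 - 48) + (-10701 - 1*(-20705)) = ((-3 + 1/(4 - 2))*0 - 48) + (-10701 + 20705) = ((-3 + 1/2)*0 - 48) + 10004 = (-5/2*0 - 48) + 10004 = (0 - 48) + 10004 = -48 + 10004 = 9956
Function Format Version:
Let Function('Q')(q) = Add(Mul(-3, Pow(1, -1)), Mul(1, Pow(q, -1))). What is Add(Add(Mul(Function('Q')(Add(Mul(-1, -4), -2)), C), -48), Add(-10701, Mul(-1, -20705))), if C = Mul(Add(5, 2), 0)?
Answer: 9956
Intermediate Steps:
Function('Q')(q) = Add(-3, Pow(q, -1)) (Function('Q')(q) = Add(Mul(-3, 1), Pow(q, -1)) = Add(-3, Pow(q, -1)))
C = 0 (C = Mul(7, 0) = 0)
Add(Add(Mul(Function('Q')(Add(Mul(-1, -4), -2)), C), -48), Add(-10701, Mul(-1, -20705))) = Add(Add(Mul(Add(-3, Pow(Add(Mul(-1, -4), -2), -1)), 0), -48), Add(-10701, Mul(-1, -20705))) = Add(Add(Mul(Add(-3, Pow(Add(4, -2), -1)), 0), -48), Add(-10701, 20705)) = Add(Add(Mul(Add(-3, Pow(2, -1)), 0), -48), 10004) = Add(Add(Mul(Add(-3, Rational(1, 2)), 0), -48), 10004) = Add(Add(Mul(Rational(-5, 2), 0), -48), 10004) = Add(Add(0, -48), 10004) = Add(-48, 10004) = 9956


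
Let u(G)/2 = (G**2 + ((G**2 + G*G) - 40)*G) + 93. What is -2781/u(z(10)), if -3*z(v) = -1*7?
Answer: -729/16 ≈ -45.563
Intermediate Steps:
z(v) = 7/3 (z(v) = -(-1)*7/3 = -1/3*(-7) = 7/3)
u(G) = 186 + 2*G**2 + 2*G*(-40 + 2*G**2) (u(G) = 2*((G**2 + ((G**2 + G*G) - 40)*G) + 93) = 2*((G**2 + ((G**2 + G**2) - 40)*G) + 93) = 2*((G**2 + (2*G**2 - 40)*G) + 93) = 2*((G**2 + (-40 + 2*G**2)*G) + 93) = 2*((G**2 + G*(-40 + 2*G**2)) + 93) = 2*(93 + G**2 + G*(-40 + 2*G**2)) = 186 + 2*G**2 + 2*G*(-40 + 2*G**2))
-2781/u(z(10)) = -2781/(186 - 80*7/3 + 2*(7/3)**2 + 4*(7/3)**3) = -2781/(186 - 560/3 + 2*(49/9) + 4*(343/27)) = -2781/(186 - 560/3 + 98/9 + 1372/27) = -2781/1648/27 = -2781*27/1648 = -729/16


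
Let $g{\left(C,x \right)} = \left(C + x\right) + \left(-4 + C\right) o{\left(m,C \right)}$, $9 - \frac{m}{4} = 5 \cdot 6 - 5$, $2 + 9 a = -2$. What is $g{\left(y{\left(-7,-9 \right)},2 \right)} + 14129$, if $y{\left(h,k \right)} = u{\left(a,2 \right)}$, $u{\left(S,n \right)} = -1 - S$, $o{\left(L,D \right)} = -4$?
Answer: $\frac{42446}{3} \approx 14149.0$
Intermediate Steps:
$a = - \frac{4}{9}$ ($a = - \frac{2}{9} + \frac{1}{9} \left(-2\right) = - \frac{2}{9} - \frac{2}{9} = - \frac{4}{9} \approx -0.44444$)
$m = -64$ ($m = 36 - 4 \left(5 \cdot 6 - 5\right) = 36 - 4 \left(30 - 5\right) = 36 - 100 = -64$)
$y{\left(h,k \right)} = - \frac{5}{9}$ ($y{\left(h,k \right)} = -1 - - \frac{4}{9} = -1 + \frac{4}{9} = - \frac{5}{9}$)
$g{\left(C,x \right)} = 16 + x - 3 C$ ($g{\left(C,x \right)} = \left(C + x\right) + \left(-4 + C\right) \left(-4\right) = \left(C + x\right) - \left(-16 + 4 C\right) = 16 + x - 3 C$)
$g{\left(y{\left(-7,-9 \right)},2 \right)} + 14129 = \left(16 + 2 - - \frac{5}{3}\right) + 14129 = \left(16 + 2 + \frac{5}{3}\right) + 14129 = \frac{59}{3} + 14129 = \frac{42446}{3}$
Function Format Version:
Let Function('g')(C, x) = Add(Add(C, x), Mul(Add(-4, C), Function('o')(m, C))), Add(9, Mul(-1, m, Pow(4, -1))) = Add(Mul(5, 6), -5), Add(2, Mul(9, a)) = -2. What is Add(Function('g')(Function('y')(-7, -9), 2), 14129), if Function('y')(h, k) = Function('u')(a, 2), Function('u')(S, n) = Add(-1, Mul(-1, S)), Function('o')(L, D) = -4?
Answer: Rational(42446, 3) ≈ 14149.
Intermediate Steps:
a = Rational(-4, 9) (a = Add(Rational(-2, 9), Mul(Rational(1, 9), -2)) = Add(Rational(-2, 9), Rational(-2, 9)) = Rational(-4, 9) ≈ -0.44444)
m = -64 (m = Add(36, Mul(-4, Add(Mul(5, 6), -5))) = Add(36, Mul(-4, Add(30, -5))) = Add(36, Mul(-4, 25)) = Add(36, -100) = -64)
Function('y')(h, k) = Rational(-5, 9) (Function('y')(h, k) = Add(-1, Mul(-1, Rational(-4, 9))) = Add(-1, Rational(4, 9)) = Rational(-5, 9))
Function('g')(C, x) = Add(16, x, Mul(-3, C)) (Function('g')(C, x) = Add(Add(C, x), Mul(Add(-4, C), -4)) = Add(Add(C, x), Add(16, Mul(-4, C))) = Add(16, x, Mul(-3, C)))
Add(Function('g')(Function('y')(-7, -9), 2), 14129) = Add(Add(16, 2, Mul(-3, Rational(-5, 9))), 14129) = Add(Add(16, 2, Rational(5, 3)), 14129) = Add(Rational(59, 3), 14129) = Rational(42446, 3)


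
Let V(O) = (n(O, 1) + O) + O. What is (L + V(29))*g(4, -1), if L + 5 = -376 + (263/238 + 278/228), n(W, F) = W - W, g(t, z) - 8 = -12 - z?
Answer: 2175143/2261 ≈ 962.03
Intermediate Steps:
g(t, z) = -4 - z (g(t, z) = 8 + (-12 - z) = -4 - z)
n(W, F) = 0
V(O) = 2*O (V(O) = (0 + O) + O = O + O = 2*O)
L = -2568557/6783 (L = -5 + (-376 + (263/238 + 278/228)) = -5 + (-376 + (263*(1/238) + 278*(1/228))) = -5 + (-376 + (263/238 + 139/114)) = -5 + (-376 + 15766/6783) = -5 - 2534642/6783 = -2568557/6783 ≈ -378.68)
(L + V(29))*g(4, -1) = (-2568557/6783 + 2*29)*(-4 - 1*(-1)) = (-2568557/6783 + 58)*(-4 + 1) = -2175143/6783*(-3) = 2175143/2261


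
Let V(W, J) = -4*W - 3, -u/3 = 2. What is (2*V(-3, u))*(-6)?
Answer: -108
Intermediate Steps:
u = -6 (u = -3*2 = -6)
V(W, J) = -3 - 4*W
(2*V(-3, u))*(-6) = (2*(-3 - 4*(-3)))*(-6) = (2*(-3 + 12))*(-6) = (2*9)*(-6) = 18*(-6) = -108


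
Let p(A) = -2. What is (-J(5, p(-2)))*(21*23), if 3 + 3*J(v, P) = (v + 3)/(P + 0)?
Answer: 1127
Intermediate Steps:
J(v, P) = -1 + (3 + v)/(3*P) (J(v, P) = -1 + ((v + 3)/(P + 0))/3 = -1 + ((3 + v)/P)/3 = -1 + (3 + v)/(3*P))
(-J(5, p(-2)))*(21*23) = (-(1 - 1*(-2) + (⅓)*5)/(-2))*(21*23) = -(-1)*(1 + 2 + 5/3)/2*483 = -(-1)*14/(2*3)*483 = -1*(-7/3)*483 = (7/3)*483 = 1127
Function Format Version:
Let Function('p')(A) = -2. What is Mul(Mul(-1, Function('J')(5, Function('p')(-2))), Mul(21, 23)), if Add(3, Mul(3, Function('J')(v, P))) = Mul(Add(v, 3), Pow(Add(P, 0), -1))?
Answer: 1127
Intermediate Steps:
Function('J')(v, P) = Add(-1, Mul(Rational(1, 3), Pow(P, -1), Add(3, v))) (Function('J')(v, P) = Add(-1, Mul(Rational(1, 3), Mul(Add(v, 3), Pow(Add(P, 0), -1)))) = Add(-1, Mul(Rational(1, 3), Mul(Add(3, v), Pow(P, -1)))) = Add(-1, Mul(Rational(1, 3), Mul(Pow(P, -1), Add(3, v)))) = Add(-1, Mul(Rational(1, 3), Pow(P, -1), Add(3, v))))
Mul(Mul(-1, Function('J')(5, Function('p')(-2))), Mul(21, 23)) = Mul(Mul(-1, Mul(Pow(-2, -1), Add(1, Mul(-1, -2), Mul(Rational(1, 3), 5)))), Mul(21, 23)) = Mul(Mul(-1, Mul(Rational(-1, 2), Add(1, 2, Rational(5, 3)))), 483) = Mul(Mul(-1, Mul(Rational(-1, 2), Rational(14, 3))), 483) = Mul(Mul(-1, Rational(-7, 3)), 483) = Mul(Rational(7, 3), 483) = 1127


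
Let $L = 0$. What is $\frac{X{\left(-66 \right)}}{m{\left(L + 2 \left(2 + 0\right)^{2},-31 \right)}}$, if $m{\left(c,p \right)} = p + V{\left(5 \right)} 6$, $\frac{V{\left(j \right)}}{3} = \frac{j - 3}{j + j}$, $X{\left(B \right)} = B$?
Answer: $\frac{330}{137} \approx 2.4088$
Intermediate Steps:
$V{\left(j \right)} = \frac{3 \left(-3 + j\right)}{2 j}$ ($V{\left(j \right)} = 3 \frac{j - 3}{j + j} = 3 \frac{-3 + j}{2 j} = \frac{3 \left(-3 + j\right)}{2 j}$)
$m{\left(c,p \right)} = \frac{18}{5} + p$ ($m{\left(c,p \right)} = p + \frac{3 \left(-3 + 5\right)}{2 \cdot 5} \cdot 6 = p + \frac{3}{2} \cdot \frac{1}{5} \cdot 2 \cdot 6 = p + \frac{3}{5} \cdot 6 = p + \frac{18}{5} = \frac{18}{5} + p$)
$\frac{X{\left(-66 \right)}}{m{\left(L + 2 \left(2 + 0\right)^{2},-31 \right)}} = - \frac{66}{\frac{18}{5} - 31} = - \frac{66}{- \frac{137}{5}} = \left(-66\right) \left(- \frac{5}{137}\right) = \frac{330}{137}$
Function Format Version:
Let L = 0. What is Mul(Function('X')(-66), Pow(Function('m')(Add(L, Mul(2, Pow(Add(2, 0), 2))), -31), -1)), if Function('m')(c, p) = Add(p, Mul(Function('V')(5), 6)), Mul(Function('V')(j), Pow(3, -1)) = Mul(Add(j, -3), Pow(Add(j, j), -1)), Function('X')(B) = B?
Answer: Rational(330, 137) ≈ 2.4088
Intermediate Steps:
Function('V')(j) = Mul(Rational(3, 2), Pow(j, -1), Add(-3, j)) (Function('V')(j) = Mul(3, Mul(Add(j, -3), Pow(Add(j, j), -1))) = Mul(3, Mul(Add(-3, j), Pow(Mul(2, j), -1))) = Mul(3, Mul(Add(-3, j), Mul(Rational(1, 2), Pow(j, -1)))) = Mul(3, Mul(Rational(1, 2), Pow(j, -1), Add(-3, j))) = Mul(Rational(3, 2), Pow(j, -1), Add(-3, j)))
Function('m')(c, p) = Add(Rational(18, 5), p) (Function('m')(c, p) = Add(p, Mul(Mul(Rational(3, 2), Pow(5, -1), Add(-3, 5)), 6)) = Add(p, Mul(Mul(Rational(3, 2), Rational(1, 5), 2), 6)) = Add(p, Mul(Rational(3, 5), 6)) = Add(p, Rational(18, 5)) = Add(Rational(18, 5), p))
Mul(Function('X')(-66), Pow(Function('m')(Add(L, Mul(2, Pow(Add(2, 0), 2))), -31), -1)) = Mul(-66, Pow(Add(Rational(18, 5), -31), -1)) = Mul(-66, Pow(Rational(-137, 5), -1)) = Mul(-66, Rational(-5, 137)) = Rational(330, 137)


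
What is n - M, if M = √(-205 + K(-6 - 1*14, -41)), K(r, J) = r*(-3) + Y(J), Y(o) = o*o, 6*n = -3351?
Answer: -1117/2 - 16*√6 ≈ -597.69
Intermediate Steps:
n = -1117/2 (n = (⅙)*(-3351) = -1117/2 ≈ -558.50)
Y(o) = o²
K(r, J) = J² - 3*r (K(r, J) = r*(-3) + J² = -3*r + J² = J² - 3*r)
M = 16*√6 (M = √(-205 + ((-41)² - 3*(-6 - 1*14))) = √(-205 + (1681 - 3*(-6 - 14))) = √(-205 + (1681 - 3*(-20))) = √(-205 + (1681 + 60)) = √(-205 + 1741) = √1536 = 16*√6 ≈ 39.192)
n - M = -1117/2 - 16*√6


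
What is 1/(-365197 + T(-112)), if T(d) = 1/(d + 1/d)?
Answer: -12545/4581396477 ≈ -2.7382e-6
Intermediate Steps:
1/(-365197 + T(-112)) = 1/(-365197 - 112/(1 + (-112)**2)) = 1/(-365197 - 112/(1 + 12544)) = 1/(-365197 - 112/12545) = 1/(-4581396477/12545) = -12545/4581396477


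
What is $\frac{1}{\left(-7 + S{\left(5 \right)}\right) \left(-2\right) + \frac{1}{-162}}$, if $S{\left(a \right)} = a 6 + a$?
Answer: $- \frac{162}{9073} \approx -0.017855$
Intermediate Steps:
$S{\left(a \right)} = 7 a$ ($S{\left(a \right)} = 6 a + a = 7 a$)
$\frac{1}{\left(-7 + S{\left(5 \right)}\right) \left(-2\right) + \frac{1}{-162}} = \frac{1}{\left(-7 + 7 \cdot 5\right) \left(-2\right) + \frac{1}{-162}} = \frac{1}{\left(-7 + 35\right) \left(-2\right) - \frac{1}{162}} = \frac{1}{28 \left(-2\right) - \frac{1}{162}} = \frac{1}{-56 - \frac{1}{162}} = \frac{1}{- \frac{9073}{162}} = - \frac{162}{9073}$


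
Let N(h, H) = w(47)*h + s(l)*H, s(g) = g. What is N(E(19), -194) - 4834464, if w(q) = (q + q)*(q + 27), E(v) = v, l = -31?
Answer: -4696286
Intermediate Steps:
w(q) = 2*q*(27 + q) (w(q) = (2*q)*(27 + q) = 2*q*(27 + q))
N(h, H) = -31*H + 6956*h (N(h, H) = (2*47*(27 + 47))*h - 31*H = (2*47*74)*h - 31*H = 6956*h - 31*H = -31*H + 6956*h)
N(E(19), -194) - 4834464 = (-31*(-194) + 6956*19) - 4834464 = (6014 + 132164) - 4834464 = 138178 - 4834464 = -4696286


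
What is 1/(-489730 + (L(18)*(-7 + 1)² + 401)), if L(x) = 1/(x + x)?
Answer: -1/489328 ≈ -2.0436e-6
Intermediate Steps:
L(x) = 1/(2*x)
1/(-489730 + (L(18)*(-7 + 1)² + 401)) = 1/(-489730 + (((½)/18)*(-7 + 1)² + 401)) = 1/(-489730 + (((½)*(1/18))*(-6)² + 401)) = 1/(-489730 + ((1/36)*36 + 401)) = 1/(-489730 + (1 + 401)) = 1/(-489730 + 402) = 1/(-489328) = -1/489328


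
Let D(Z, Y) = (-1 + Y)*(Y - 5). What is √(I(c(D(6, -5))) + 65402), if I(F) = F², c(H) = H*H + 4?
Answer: √13054218 ≈ 3613.1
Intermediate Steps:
D(Z, Y) = (-1 + Y)*(-5 + Y)
c(H) = 4 + H² (c(H) = H² + 4 = 4 + H²)
√(I(c(D(6, -5))) + 65402) = √((4 + (5 + (-5)² - 6*(-5))²)² + 65402) = √((4 + (5 + 25 + 30)²)² + 65402) = √((4 + 60²)² + 65402) = √((4 + 3600)² + 65402) = √(3604² + 65402) = √(12988816 + 65402) = √13054218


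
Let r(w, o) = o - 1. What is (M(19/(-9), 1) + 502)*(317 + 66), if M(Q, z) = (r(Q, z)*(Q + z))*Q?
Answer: 192266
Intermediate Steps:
r(w, o) = -1 + o
M(Q, z) = Q*(-1 + z)*(Q + z) (M(Q, z) = ((-1 + z)*(Q + z))*Q = Q*(-1 + z)*(Q + z))
(M(19/(-9), 1) + 502)*(317 + 66) = ((19/(-9))*(-1 + 1)*(19/(-9) + 1) + 502)*(317 + 66) = ((19*(-1/9))*0*(19*(-1/9) + 1) + 502)*383 = (-19/9*0*(-19/9 + 1) + 502)*383 = (-19/9*0*(-10/9) + 502)*383 = (0 + 502)*383 = 502*383 = 192266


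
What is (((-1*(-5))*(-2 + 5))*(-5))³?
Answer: -421875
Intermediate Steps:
(((-1*(-5))*(-2 + 5))*(-5))³ = ((5*3)*(-5))³ = (15*(-5))³ = (-75)³ = -421875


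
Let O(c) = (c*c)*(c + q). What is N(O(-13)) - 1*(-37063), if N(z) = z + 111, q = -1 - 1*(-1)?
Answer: 34977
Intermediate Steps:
q = 0 (q = -1 + 1 = 0)
O(c) = c**3 (O(c) = (c*c)*(c + 0) = c**2*c = c**3)
N(z) = 111 + z
N(O(-13)) - 1*(-37063) = (111 + (-13)**3) - 1*(-37063) = (111 - 2197) + 37063 = -2086 + 37063 = 34977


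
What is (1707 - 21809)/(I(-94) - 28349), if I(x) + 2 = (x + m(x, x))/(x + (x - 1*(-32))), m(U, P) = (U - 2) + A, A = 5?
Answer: 3135912/4422571 ≈ 0.70907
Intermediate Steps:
m(U, P) = 3 + U (m(U, P) = (U - 2) + 5 = (-2 + U) + 5 = 3 + U)
I(x) = -2 + (3 + 2*x)/(32 + 2*x) (I(x) = -2 + (x + (3 + x))/(x + (x - 1*(-32))) = -2 + (3 + 2*x)/(x + (x + 32)) = -2 + (3 + 2*x)/(x + (32 + x)) = -2 + (3 + 2*x)/(32 + 2*x))
(1707 - 21809)/(I(-94) - 28349) = (1707 - 21809)/((-61/2 - 1*(-94))/(16 - 94) - 28349) = -20102/((-61/2 + 94)/(-78) - 28349) = -20102/(-1/78*127/2 - 28349) = -20102/(-127/156 - 28349) = -20102/(-4422571/156) = -20102*(-156/4422571) = 3135912/4422571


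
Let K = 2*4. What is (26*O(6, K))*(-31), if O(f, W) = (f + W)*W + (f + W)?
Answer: -101556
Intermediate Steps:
K = 8
O(f, W) = W + f + W*(W + f) (O(f, W) = (W + f)*W + (W + f) = W*(W + f) + (W + f) = W + f + W*(W + f))
(26*O(6, K))*(-31) = (26*(8 + 6 + 8² + 8*6))*(-31) = (26*(8 + 6 + 64 + 48))*(-31) = (26*126)*(-31) = 3276*(-31) = -101556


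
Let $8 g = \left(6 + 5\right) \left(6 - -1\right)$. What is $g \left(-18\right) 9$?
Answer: $- \frac{6237}{4} \approx -1559.3$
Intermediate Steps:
$g = \frac{77}{8}$ ($g = \frac{\left(6 + 5\right) \left(6 - -1\right)}{8} = \frac{11 \left(6 + 1\right)}{8} = \frac{11 \cdot 7}{8} = \frac{1}{8} \cdot 77 = \frac{77}{8} \approx 9.625$)
$g \left(-18\right) 9 = \frac{77}{8} \left(-18\right) 9 = \left(- \frac{693}{4}\right) 9 = - \frac{6237}{4}$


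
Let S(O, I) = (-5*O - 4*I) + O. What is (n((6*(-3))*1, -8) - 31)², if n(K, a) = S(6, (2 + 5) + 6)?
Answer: 11449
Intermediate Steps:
S(O, I) = -4*I - 4*O
n(K, a) = -76 (n(K, a) = -4*((2 + 5) + 6) - 4*6 = -4*(7 + 6) - 24 = -4*13 - 24 = -52 - 24 = -76)
(n((6*(-3))*1, -8) - 31)² = (-76 - 31)² = (-107)² = 11449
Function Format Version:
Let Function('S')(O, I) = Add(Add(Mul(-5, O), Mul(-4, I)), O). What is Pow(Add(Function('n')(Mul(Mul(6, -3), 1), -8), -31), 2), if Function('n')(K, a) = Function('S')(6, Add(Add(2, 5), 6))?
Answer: 11449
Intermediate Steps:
Function('S')(O, I) = Add(Mul(-4, I), Mul(-4, O))
Function('n')(K, a) = -76 (Function('n')(K, a) = Add(Mul(-4, Add(Add(2, 5), 6)), Mul(-4, 6)) = Add(Mul(-4, Add(7, 6)), -24) = Add(Mul(-4, 13), -24) = Add(-52, -24) = -76)
Pow(Add(Function('n')(Mul(Mul(6, -3), 1), -8), -31), 2) = Pow(Add(-76, -31), 2) = Pow(-107, 2) = 11449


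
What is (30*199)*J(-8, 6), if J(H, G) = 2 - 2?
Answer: 0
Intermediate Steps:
J(H, G) = 0
(30*199)*J(-8, 6) = (30*199)*0 = 5970*0 = 0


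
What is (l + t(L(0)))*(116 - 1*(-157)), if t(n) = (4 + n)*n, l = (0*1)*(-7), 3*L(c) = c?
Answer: 0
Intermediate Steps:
L(c) = c/3
l = 0 (l = 0*(-7) = 0)
t(n) = n*(4 + n)
(l + t(L(0)))*(116 - 1*(-157)) = (0 + ((1/3)*0)*(4 + (1/3)*0))*(116 - 1*(-157)) = (0 + 0*(4 + 0))*(116 + 157) = (0 + 0*4)*273 = (0 + 0)*273 = 0*273 = 0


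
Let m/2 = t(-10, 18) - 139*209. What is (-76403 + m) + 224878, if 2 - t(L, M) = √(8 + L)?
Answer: 90377 - 2*I*√2 ≈ 90377.0 - 2.8284*I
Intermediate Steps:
t(L, M) = 2 - √(8 + L)
m = -58098 - 2*I*√2 (m = 2*((2 - √(8 - 10)) - 139*209) = 2*((2 - √(-2)) - 29051) = 2*((2 - I*√2) - 29051) = 2*(-29049 - I*√2) = -58098 - 2*I*√2 ≈ -58098.0 - 2.8284*I)
(-76403 + m) + 224878 = (-76403 + (-58098 - 2*I*√2)) + 224878 = (-134501 - 2*I*√2) + 224878 = 90377 - 2*I*√2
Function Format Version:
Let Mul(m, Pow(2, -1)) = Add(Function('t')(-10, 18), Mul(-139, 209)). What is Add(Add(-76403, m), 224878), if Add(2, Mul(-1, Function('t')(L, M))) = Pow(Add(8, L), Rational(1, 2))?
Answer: Add(90377, Mul(-2, I, Pow(2, Rational(1, 2)))) ≈ Add(90377., Mul(-2.8284, I))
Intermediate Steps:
Function('t')(L, M) = Add(2, Mul(-1, Pow(Add(8, L), Rational(1, 2))))
m = Add(-58098, Mul(-2, I, Pow(2, Rational(1, 2)))) (m = Mul(2, Add(Add(2, Mul(-1, Pow(Add(8, -10), Rational(1, 2)))), Mul(-139, 209))) = Mul(2, Add(Add(2, Mul(-1, Pow(-2, Rational(1, 2)))), -29051)) = Mul(2, Add(Add(2, Mul(-1, Mul(I, Pow(2, Rational(1, 2))))), -29051)) = Mul(2, Add(Add(2, Mul(-1, I, Pow(2, Rational(1, 2)))), -29051)) = Mul(2, Add(-29049, Mul(-1, I, Pow(2, Rational(1, 2))))) = Add(-58098, Mul(-2, I, Pow(2, Rational(1, 2)))) ≈ Add(-58098., Mul(-2.8284, I)))
Add(Add(-76403, m), 224878) = Add(Add(-76403, Add(-58098, Mul(-2, I, Pow(2, Rational(1, 2))))), 224878) = Add(Add(-134501, Mul(-2, I, Pow(2, Rational(1, 2)))), 224878) = Add(90377, Mul(-2, I, Pow(2, Rational(1, 2))))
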